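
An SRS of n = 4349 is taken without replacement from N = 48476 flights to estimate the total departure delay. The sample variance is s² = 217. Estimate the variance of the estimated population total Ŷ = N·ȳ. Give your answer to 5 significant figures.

Var(Ŷ) = N²·Var(ȳ) = N²·(1 − n/N)·s²/n.
f = 4349/48476 = 0.08971450; Var(ȳ) = 0.91028550·217/4349 = 0.045420086.
Var(Ŷ) = 48476² · 0.045420086 = 1.0673369 × 10^8.

1.0673 × 10^8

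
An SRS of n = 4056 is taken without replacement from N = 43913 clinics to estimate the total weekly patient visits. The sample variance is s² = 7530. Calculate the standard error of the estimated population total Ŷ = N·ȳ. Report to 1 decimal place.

57003.0

Var(Ŷ) = N²·Var(ȳ) = N²·(1 − n/N)·s²/n.
f = 4056/43913 = 0.09236445; Var(ȳ) = 0.90763555·7530/4056 = 1.6850335.
Var(Ŷ) = 43913² · 1.6850335 = 3.249337 × 10^9.
SE(Ŷ) = √(3.249337 × 10^9) = 57003.0.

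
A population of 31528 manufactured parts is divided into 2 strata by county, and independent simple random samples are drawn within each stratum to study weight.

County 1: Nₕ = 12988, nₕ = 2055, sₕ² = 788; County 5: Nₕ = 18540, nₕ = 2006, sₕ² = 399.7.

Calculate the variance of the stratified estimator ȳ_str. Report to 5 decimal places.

0.11622

Var(ȳ_str) = Σₕ Wₕ²(1 − fₕ)sₕ²/nₕ with Wₕ = Nₕ/N, N = 31528.
County 1: Wₕ = 0.41195128; term = 0.41195128²·(1 − 0.15822298)·788/2055 = 0.054777622.
County 5: Wₕ = 0.58804872; term = 0.58804872²·(1 − 0.10819849)·399.7/2006 = 0.061446626.
Sum = 0.11622425.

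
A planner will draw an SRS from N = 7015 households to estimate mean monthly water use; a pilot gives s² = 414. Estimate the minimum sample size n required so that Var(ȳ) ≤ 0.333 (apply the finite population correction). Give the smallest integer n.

Without fpc, n₀ = s²/D = 414/0.333 = 1243.2432.
With fpc, (1 − n/N)·s²/n ≤ D requires n ≥ n₀/(1 + n₀/N) = 1243.2432/(1 + 1243.2432/7015) = 1056.0783.
Rounding up, n = 1057.

1057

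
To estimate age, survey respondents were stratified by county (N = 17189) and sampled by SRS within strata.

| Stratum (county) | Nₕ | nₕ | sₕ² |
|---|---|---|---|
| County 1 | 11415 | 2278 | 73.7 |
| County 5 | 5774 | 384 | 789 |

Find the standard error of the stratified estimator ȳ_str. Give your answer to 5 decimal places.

Var(ȳ_str) = Σₕ Wₕ²(1 − fₕ)sₕ²/nₕ with Wₕ = Nₕ/N, N = 17189.
County 1: Wₕ = 0.66408750; term = 0.66408750²·(1 − 0.19956198)·73.7/2278 = 0.011420683.
County 5: Wₕ = 0.33591250; term = 0.33591250²·(1 − 0.06650502)·789/384 = 0.21642633.
Sum = 0.22784701.
SE = √(0.22784701) = 0.47733.

0.47733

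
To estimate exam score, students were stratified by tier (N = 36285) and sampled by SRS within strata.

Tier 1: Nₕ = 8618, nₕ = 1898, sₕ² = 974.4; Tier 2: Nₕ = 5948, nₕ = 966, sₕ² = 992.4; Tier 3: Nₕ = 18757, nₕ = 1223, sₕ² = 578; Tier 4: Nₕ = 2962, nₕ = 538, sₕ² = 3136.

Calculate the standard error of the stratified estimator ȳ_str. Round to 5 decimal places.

Var(ȳ_str) = Σₕ Wₕ²(1 − fₕ)sₕ²/nₕ with Wₕ = Nₕ/N, N = 36285.
Tier 1: Wₕ = 0.23750861; term = 0.23750861²·(1 − 0.22023671)·974.4/1898 = 0.022582009.
Tier 2: Wₕ = 0.16392449; term = 0.16392449²·(1 − 0.16240753)·992.4/966 = 0.023122248.
Tier 3: Wₕ = 0.51693537; term = 0.51693537²·(1 − 0.06520232)·578/1223 = 0.11805694.
Tier 4: Wₕ = 0.08163153; term = 0.08163153²·(1 − 0.18163403)·3136/538 = 0.03178756.
Sum = 0.19554876.
SE = √(0.19554876) = 0.44221.

0.44221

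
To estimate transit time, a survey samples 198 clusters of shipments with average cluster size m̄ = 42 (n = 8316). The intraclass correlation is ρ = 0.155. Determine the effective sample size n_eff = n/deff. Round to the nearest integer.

deff = 1 + (42 − 1)·0.155 = 1 + 6.355 = 7.355.
n_eff = 8316 / 7.355 = 1131.

1131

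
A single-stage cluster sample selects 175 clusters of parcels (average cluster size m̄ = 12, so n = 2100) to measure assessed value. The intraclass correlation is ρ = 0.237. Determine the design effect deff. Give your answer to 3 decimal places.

deff = 1 + (12 − 1)·0.237 = 1 + 2.607 = 3.607.

3.607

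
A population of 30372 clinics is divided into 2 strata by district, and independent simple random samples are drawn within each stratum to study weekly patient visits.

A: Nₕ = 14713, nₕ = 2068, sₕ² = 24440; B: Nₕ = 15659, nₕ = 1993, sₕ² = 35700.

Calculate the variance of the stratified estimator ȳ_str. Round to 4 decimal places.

6.5390

Var(ȳ_str) = Σₕ Wₕ²(1 − fₕ)sₕ²/nₕ with Wₕ = Nₕ/N, N = 30372.
A: Wₕ = 0.48442645; term = 0.48442645²·(1 − 0.14055597)·24440/2068 = 2.3835483.
B: Wₕ = 0.51557355; term = 0.51557355²·(1 − 0.12727505)·35700/1993 = 4.1554645.
Sum = 6.5390128.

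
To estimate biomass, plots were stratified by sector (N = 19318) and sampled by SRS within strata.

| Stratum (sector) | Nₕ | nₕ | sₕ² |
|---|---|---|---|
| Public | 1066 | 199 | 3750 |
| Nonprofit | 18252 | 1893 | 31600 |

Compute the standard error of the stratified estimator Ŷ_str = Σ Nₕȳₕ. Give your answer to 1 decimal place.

70722.8

Var(Ŷ_str) = Σₕ Nₕ²(1 − fₕ)sₕ²/nₕ.
Public: 1066²·(1 − 199/1066)·3750/199 = 1.7416244 × 10^7.
Nonprofit: 18252²·(1 − 1893/18252)·31600/1893 = 4.9842943 × 10^9.
Sum = 5.0017105 × 10^9.
SE = √(5.0017105 × 10^9) = 70722.8.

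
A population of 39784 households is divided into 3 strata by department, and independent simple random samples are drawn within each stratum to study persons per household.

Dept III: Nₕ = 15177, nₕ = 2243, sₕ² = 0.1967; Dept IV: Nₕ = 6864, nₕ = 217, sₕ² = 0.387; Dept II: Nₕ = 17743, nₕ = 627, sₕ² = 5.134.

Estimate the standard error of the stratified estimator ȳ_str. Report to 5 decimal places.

0.04042

Var(ȳ_str) = Σₕ Wₕ²(1 − fₕ)sₕ²/nₕ with Wₕ = Nₕ/N, N = 39784.
Dept III: Wₕ = 0.38148502; term = 0.38148502²·(1 − 0.14778942)·0.1967/2243 = 1.0876195 × 10^-5.
Dept IV: Wₕ = 0.17253167; term = 0.17253167²·(1 − 0.03161422)·0.387/217 = 5.1408779 × 10^-5.
Dept II: Wₕ = 0.44598331; term = 0.44598331²·(1 − 0.03533788)·5.134/627 = 0.0015710889.
Sum = 0.0016333739.
SE = √(0.0016333739) = 0.04042.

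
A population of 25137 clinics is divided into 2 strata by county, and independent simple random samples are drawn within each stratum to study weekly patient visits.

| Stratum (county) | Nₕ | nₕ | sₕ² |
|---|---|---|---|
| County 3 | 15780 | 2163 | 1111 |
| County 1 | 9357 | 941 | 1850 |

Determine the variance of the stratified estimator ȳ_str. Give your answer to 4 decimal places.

0.4197

Var(ȳ_str) = Σₕ Wₕ²(1 − fₕ)sₕ²/nₕ with Wₕ = Nₕ/N, N = 25137.
County 3: Wₕ = 0.62775988; term = 0.62775988²·(1 − 0.13707224)·1111/2163 = 0.17467031.
County 1: Wₕ = 0.37224012; term = 0.37224012²·(1 − 0.10056642)·1850/941 = 0.24501776.
Sum = 0.41968807.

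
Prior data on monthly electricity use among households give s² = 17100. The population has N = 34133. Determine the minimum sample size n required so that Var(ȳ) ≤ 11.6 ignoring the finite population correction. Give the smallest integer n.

1475

Without fpc, n₀ = s²/D = 17100/11.6 = 1474.1379.
Rounding up, n = 1475.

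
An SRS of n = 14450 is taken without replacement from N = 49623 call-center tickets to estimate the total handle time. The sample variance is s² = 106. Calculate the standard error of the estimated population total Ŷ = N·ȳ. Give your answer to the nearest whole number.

Var(Ŷ) = N²·Var(ȳ) = N²·(1 − n/N)·s²/n.
f = 14450/49623 = 0.29119561; Var(ȳ) = 0.70880439·106/14450 = 0.0051995339.
Var(Ŷ) = 49623² · 0.0051995339 = 1.2803551 × 10^7.
SE(Ŷ) = √(1.2803551 × 10^7) = 3578.

3578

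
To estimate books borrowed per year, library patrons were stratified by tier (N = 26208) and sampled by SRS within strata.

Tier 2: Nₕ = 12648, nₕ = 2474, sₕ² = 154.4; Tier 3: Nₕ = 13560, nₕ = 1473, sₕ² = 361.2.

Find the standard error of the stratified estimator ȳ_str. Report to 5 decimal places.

0.26496

Var(ȳ_str) = Σₕ Wₕ²(1 − fₕ)sₕ²/nₕ with Wₕ = Nₕ/N, N = 26208.
Tier 2: Wₕ = 0.48260073; term = 0.48260073²·(1 − 0.19560405)·154.4/2474 = 0.011692124.
Tier 3: Wₕ = 0.51739927; term = 0.51739927²·(1 − 0.10862832)·361.2/1473 = 0.058513415.
Sum = 0.070205539.
SE = √(0.070205539) = 0.26496.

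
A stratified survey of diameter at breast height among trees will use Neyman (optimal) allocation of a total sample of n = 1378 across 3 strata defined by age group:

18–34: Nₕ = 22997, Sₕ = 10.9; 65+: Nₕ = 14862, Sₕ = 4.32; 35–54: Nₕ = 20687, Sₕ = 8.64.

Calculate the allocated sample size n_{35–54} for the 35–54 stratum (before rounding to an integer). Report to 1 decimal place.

499.0

Neyman allocation: nₕ = n·NₕSₕ / Σⱼ NⱼSⱼ.
Σ NⱼSⱼ = 22997·10.9 + 14862·4.32 + 20687·8.64 = 493606.82.
n_{35–54} = 1378·20687·8.64 / 493606.82 = 499.0.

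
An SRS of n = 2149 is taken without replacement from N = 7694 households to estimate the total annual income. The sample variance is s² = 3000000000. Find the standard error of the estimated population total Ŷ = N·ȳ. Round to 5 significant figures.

Var(Ŷ) = N²·Var(ȳ) = N²·(1 − n/N)·s²/n.
f = 2149/7694 = 0.27930855; Var(ȳ) = 0.72069145·3000000000/2149 = 1.0060839 × 10^6.
Var(Ŷ) = 7694² · (1.0060839 × 10^6) = 5.9557788 × 10^13.
SE(Ŷ) = √(5.9557788 × 10^13) = 7.7174 × 10^6.

7.7174 × 10^6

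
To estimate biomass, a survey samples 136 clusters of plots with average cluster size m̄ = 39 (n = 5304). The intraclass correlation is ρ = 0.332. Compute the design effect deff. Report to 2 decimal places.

deff = 1 + (39 − 1)·0.332 = 1 + 12.616 = 13.616.

13.62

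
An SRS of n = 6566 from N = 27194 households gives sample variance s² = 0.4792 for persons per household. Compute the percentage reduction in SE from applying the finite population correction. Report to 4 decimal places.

f = n/N = 6566/27194 = 0.24145032.
SE_no-fpc = √(s²/n) = 0.008542952; SE_fpc = √((1−f)s²/n) = 0.0074404633.
Ratio = √(1−f) = 0.87094758. Reduction = 100·(1 − 0.87094758) = 12.9052%.

12.9052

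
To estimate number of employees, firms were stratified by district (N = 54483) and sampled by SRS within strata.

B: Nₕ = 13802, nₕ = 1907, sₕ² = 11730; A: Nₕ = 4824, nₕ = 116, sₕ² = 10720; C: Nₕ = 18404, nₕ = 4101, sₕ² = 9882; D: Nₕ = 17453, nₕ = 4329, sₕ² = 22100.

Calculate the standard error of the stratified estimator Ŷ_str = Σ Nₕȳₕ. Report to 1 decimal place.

70088.0

Var(Ŷ_str) = Σₕ Nₕ²(1 − fₕ)sₕ²/nₕ.
B: 13802²·(1 − 1907/13802)·11730/1907 = 1.0098428 × 10^9.
A: 4824²·(1 − 116/4824)·10720/116 = 2.0988459 × 10^9.
C: 18404²·(1 − 4101/18404)·9882/4101 = 6.3429961 × 10^8.
D: 17453²·(1 − 4329/17453)·22100/4329 = 1.1693405 × 10^9.
Sum = 4.9123288 × 10^9.
SE = √(4.9123288 × 10^9) = 70088.0.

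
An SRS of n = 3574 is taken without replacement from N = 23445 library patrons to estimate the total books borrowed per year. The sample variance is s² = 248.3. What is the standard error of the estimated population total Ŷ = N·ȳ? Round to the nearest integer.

Var(Ŷ) = N²·Var(ȳ) = N²·(1 − n/N)·s²/n.
f = 3574/23445 = 0.15244189; Var(ȳ) = 0.84755811·248.3/3574 = 0.058883234.
Var(Ŷ) = 23445² · 0.058883234 = 3.2366231 × 10^7.
SE(Ŷ) = √(3.2366231 × 10^7) = 5689.

5689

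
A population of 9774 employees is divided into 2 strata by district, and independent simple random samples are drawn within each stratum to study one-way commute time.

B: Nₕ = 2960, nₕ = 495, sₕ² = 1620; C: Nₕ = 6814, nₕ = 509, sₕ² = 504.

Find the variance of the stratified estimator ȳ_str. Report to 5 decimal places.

0.69526

Var(ȳ_str) = Σₕ Wₕ²(1 − fₕ)sₕ²/nₕ with Wₕ = Nₕ/N, N = 9774.
B: Wₕ = 0.30284428; term = 0.30284428²·(1 − 0.16722973)·1620/495 = 0.24996188.
C: Wₕ = 0.69715572; term = 0.69715572²·(1 − 0.07469915)·504/509 = 0.44530268.
Sum = 0.69526456.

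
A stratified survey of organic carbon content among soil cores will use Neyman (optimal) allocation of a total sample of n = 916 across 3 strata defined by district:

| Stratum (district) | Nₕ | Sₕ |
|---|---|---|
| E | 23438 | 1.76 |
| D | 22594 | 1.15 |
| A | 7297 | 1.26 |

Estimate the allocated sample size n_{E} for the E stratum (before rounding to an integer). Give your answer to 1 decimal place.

Neyman allocation: nₕ = n·NₕSₕ / Σⱼ NⱼSⱼ.
Σ NⱼSⱼ = 23438·1.76 + 22594·1.15 + 7297·1.26 = 76428.2.
n_{E} = 916·23438·1.76 / 76428.2 = 494.4.

494.4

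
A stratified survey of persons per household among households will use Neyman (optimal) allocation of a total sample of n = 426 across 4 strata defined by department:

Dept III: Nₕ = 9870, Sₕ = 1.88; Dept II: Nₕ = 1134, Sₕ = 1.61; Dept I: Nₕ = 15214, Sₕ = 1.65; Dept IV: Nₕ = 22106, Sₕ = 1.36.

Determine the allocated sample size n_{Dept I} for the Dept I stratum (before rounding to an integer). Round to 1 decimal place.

Neyman allocation: nₕ = n·NₕSₕ / Σⱼ NⱼSⱼ.
Σ NⱼSⱼ = 9870·1.88 + 1134·1.61 + 15214·1.65 + 22106·1.36 = 75548.6.
n_{Dept I} = 426·15214·1.65 / 75548.6 = 141.6.

141.6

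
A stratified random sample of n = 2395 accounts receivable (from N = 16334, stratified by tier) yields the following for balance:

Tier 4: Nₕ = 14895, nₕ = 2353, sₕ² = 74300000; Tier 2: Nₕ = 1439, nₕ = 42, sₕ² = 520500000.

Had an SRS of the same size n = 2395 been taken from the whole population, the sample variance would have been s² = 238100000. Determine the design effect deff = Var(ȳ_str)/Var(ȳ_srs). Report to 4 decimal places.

1.3613

Var(ȳ_str) = Σ Wₕ²(1−fₕ)sₕ²/nₕ with Wₕ = Nₕ/16334:
  Tier 4: (14895/16334)²·(1−2353/14895)·74300000/2353 = 22110.018
  Tier 2: (1439/16334)²·(1−42/1439)·520500000/42 = 93377.779
  → Var(ȳ_str) = 115487.8.
Var(ȳ_srs) = (1 − 2395/16334)·238100000/2395 = 84838.493.
deff = 115487.8 / 84838.493 = 1.3613.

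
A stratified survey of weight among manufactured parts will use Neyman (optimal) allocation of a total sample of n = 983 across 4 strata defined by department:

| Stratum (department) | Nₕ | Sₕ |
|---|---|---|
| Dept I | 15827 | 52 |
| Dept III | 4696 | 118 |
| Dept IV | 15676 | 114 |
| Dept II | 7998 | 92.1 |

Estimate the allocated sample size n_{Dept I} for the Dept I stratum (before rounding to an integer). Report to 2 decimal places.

207.40

Neyman allocation: nₕ = n·NₕSₕ / Σⱼ NⱼSⱼ.
Σ NⱼSⱼ = 15827·52 + 4696·118 + 15676·114 + 7998·92.1 = 3.9008118 × 10^6.
n_{Dept I} = 983·15827·52 / (3.9008118 × 10^6) = 207.40.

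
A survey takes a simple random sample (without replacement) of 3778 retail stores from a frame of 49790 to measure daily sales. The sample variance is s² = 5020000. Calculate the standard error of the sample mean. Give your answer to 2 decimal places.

35.04

Under SRS without replacement, Var(ȳ) = (1 − f)·s²/n with f = n/N = 3778/49790 = 0.07587869.
Var(ȳ) = (1 − 0.07587869)·5020000/3778 = 0.92412131·1328.7454 = 1227.9219.
SE(ȳ) = √(1227.9219) = 35.04.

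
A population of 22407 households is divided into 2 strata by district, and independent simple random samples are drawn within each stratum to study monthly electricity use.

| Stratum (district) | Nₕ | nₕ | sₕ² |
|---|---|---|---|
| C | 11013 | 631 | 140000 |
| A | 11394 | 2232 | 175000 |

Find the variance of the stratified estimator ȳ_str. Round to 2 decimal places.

Var(ȳ_str) = Σₕ Wₕ²(1 − fₕ)sₕ²/nₕ with Wₕ = Nₕ/N, N = 22407.
C: Wₕ = 0.49149819; term = 0.49149819²·(1 − 0.05729592)·140000/631 = 50.526348.
A: Wₕ = 0.50850181; term = 0.50850181²·(1 − 0.19589258)·175000/2232 = 16.302077.
Sum = 66.828425.

66.83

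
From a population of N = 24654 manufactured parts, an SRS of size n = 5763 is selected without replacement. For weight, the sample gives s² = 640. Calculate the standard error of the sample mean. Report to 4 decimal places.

Under SRS without replacement, Var(ȳ) = (1 − f)·s²/n with f = n/N = 5763/24654 = 0.23375517.
Var(ȳ) = (1 − 0.23375517)·640/5763 = 0.76624483·0.11105327 = 0.085093994.
SE(ȳ) = √(0.085093994) = 0.2917.

0.2917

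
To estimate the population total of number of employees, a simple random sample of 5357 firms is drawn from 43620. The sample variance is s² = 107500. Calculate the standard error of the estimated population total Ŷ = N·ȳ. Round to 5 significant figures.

Var(Ŷ) = N²·Var(ȳ) = N²·(1 − n/N)·s²/n.
f = 5357/43620 = 0.12281064; Var(ȳ) = 0.87718936·107500/5357 = 17.602736.
Var(Ŷ) = 43620² · 17.602736 = 3.3492803 × 10^10.
SE(Ŷ) = √(3.3492803 × 10^10) = 183010.

183010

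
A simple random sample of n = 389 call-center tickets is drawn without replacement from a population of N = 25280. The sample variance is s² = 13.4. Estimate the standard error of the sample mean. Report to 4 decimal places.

Under SRS without replacement, Var(ȳ) = (1 − f)·s²/n with f = n/N = 389/25280 = 0.01538766.
Var(ȳ) = (1 − 0.01538766)·13.4/389 = 0.98461234·0.034447301 = 0.033917237.
SE(ȳ) = √(0.033917237) = 0.1842.

0.1842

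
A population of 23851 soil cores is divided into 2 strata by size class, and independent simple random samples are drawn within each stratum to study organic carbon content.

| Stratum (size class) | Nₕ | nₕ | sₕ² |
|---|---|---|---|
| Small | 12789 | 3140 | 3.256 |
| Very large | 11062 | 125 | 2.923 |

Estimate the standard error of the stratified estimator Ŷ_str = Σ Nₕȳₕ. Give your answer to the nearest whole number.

1720

Var(Ŷ_str) = Σₕ Nₕ²(1 − fₕ)sₕ²/nₕ.
Small: 12789²·(1 − 3140/12789)·3.256/3140 = 127959.83.
Very large: 11062²·(1 − 125/11062)·2.923/125 = 2.8291154 × 10^6.
Sum = 2.9570752 × 10^6.
SE = √(2.9570752 × 10^6) = 1720.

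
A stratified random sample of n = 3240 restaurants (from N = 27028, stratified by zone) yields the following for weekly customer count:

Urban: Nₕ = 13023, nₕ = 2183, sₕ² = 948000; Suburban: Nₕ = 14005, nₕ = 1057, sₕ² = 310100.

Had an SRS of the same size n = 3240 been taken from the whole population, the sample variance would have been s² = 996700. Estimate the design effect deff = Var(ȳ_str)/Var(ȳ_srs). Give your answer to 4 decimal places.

Var(ȳ_str) = Σ Wₕ²(1−fₕ)sₕ²/nₕ with Wₕ = Nₕ/27028:
  Urban: (13023/27028)²·(1−2183/13023)·948000/2183 = 83.920315
  Suburban: (14005/27028)²·(1−1057/14005)·310100/1057 = 72.825716
  → Var(ȳ_str) = 156.74603.
Var(ȳ_srs) = (1 − 3240/27028)·996700/3240 = 270.74688.
deff = 156.74603 / 270.74688 = 0.5789.

0.5789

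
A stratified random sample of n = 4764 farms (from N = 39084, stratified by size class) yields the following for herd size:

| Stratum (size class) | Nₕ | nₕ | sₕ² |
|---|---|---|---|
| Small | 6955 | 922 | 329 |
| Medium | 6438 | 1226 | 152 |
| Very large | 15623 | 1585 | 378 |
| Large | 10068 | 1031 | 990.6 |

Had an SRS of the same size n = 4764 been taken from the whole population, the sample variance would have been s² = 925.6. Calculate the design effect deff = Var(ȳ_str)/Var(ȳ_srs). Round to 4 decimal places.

Var(ȳ_str) = Σ Wₕ²(1−fₕ)sₕ²/nₕ with Wₕ = Nₕ/39084:
  Small: (6955/39084)²·(1−922/6955)·329/922 = 0.0098016102
  Medium: (6438/39084)²·(1−1226/6438)·152/1226 = 0.0027233941
  Very large: (15623/39084)²·(1−1585/15623)·378/1585 = 0.034240035
  Large: (10068/39084)²·(1−1031/10068)·990.6/1031 = 0.057228075
  → Var(ȳ_str) = 0.10399311.
Var(ȳ_srs) = (1 − 4764/39084)·925.6/4764 = 0.17060819.
deff = 0.10399311 / 0.17060819 = 0.6095.

0.6095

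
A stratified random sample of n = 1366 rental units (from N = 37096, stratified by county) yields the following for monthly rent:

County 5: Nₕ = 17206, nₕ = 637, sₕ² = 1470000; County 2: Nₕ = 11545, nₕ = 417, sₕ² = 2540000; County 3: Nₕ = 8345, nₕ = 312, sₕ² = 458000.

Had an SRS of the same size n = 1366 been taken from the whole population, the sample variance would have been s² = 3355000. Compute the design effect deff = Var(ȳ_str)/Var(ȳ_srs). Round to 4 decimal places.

Var(ȳ_str) = Σ Wₕ²(1−fₕ)sₕ²/nₕ with Wₕ = Nₕ/37096:
  County 5: (17206/37096)²·(1−637/17206)·1470000/637 = 478.07931
  County 2: (11545/37096)²·(1−417/11545)·2540000/417 = 568.66245
  County 3: (8345/37096)²·(1−312/8345)·458000/312 = 71.50902
  → Var(ȳ_str) = 1118.2508.
Var(ȳ_srs) = (1 − 1366/37096)·3355000/1366 = 2365.6351.
deff = 1118.2508 / 2365.6351 = 0.4727.

0.4727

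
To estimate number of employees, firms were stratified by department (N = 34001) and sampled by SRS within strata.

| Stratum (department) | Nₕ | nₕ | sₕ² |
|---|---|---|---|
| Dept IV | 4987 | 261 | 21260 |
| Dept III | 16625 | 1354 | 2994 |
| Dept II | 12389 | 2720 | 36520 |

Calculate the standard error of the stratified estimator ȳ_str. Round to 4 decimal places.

1.8808

Var(ȳ_str) = Σₕ Wₕ²(1 − fₕ)sₕ²/nₕ with Wₕ = Nₕ/N, N = 34001.
Dept IV: Wₕ = 0.14667216; term = 0.14667216²·(1 − 0.05233607)·21260/261 = 1.6606284.
Dept III: Wₕ = 0.48895621; term = 0.48895621²·(1 − 0.08144361)·2994/1354 = 0.48560023.
Dept II: Wₕ = 0.36437164; term = 0.36437164²·(1 − 0.21954960)·36520/2720 = 1.3912216.
Sum = 3.5374502.
SE = √(3.5374502) = 1.8808.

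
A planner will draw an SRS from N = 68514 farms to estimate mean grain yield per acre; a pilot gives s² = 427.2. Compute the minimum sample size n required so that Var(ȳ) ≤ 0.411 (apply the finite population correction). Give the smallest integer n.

1024

Without fpc, n₀ = s²/D = 427.2/0.411 = 1039.4161.
With fpc, (1 − n/N)·s²/n ≤ D requires n ≥ n₀/(1 + n₀/N) = 1039.4161/(1 + 1039.4161/68514) = 1023.8829.
Rounding up, n = 1024.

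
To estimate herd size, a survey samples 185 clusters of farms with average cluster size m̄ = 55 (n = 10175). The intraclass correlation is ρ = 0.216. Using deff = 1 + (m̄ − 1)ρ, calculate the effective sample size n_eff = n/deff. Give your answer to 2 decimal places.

deff = 1 + (55 − 1)·0.216 = 1 + 11.664 = 12.664.
n_eff = 10175 / 12.664 = 803.46.

803.46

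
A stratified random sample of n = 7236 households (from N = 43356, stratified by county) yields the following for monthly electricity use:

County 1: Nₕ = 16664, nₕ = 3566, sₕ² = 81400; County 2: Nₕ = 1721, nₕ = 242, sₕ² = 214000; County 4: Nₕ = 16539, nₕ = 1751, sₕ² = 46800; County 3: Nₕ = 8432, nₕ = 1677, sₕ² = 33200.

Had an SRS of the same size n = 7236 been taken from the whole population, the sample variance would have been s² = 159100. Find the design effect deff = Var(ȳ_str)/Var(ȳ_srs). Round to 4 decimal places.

0.4327

Var(ȳ_str) = Σ Wₕ²(1−fₕ)sₕ²/nₕ with Wₕ = Nₕ/43356:
  County 1: (16664/43356)²·(1−3566/16664)·81400/3566 = 2.6505066
  County 2: (1721/43356)²·(1−242/1721)·214000/242 = 1.197427
  County 4: (16539/43356)²·(1−1751/16539)·46800/1751 = 3.4776028
  County 3: (8432/43356)²·(1−1677/8432)·33200/1677 = 0.59987748
  → Var(ȳ_str) = 7.9254139.
Var(ȳ_srs) = (1 − 7236/43356)·159100/7236 = 18.317667.
deff = 7.9254139 / 18.317667 = 0.4327.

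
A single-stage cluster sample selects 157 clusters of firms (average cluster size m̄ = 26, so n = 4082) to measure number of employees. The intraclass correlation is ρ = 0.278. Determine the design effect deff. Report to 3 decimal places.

deff = 1 + (26 − 1)·0.278 = 1 + 6.95 = 7.95.

7.950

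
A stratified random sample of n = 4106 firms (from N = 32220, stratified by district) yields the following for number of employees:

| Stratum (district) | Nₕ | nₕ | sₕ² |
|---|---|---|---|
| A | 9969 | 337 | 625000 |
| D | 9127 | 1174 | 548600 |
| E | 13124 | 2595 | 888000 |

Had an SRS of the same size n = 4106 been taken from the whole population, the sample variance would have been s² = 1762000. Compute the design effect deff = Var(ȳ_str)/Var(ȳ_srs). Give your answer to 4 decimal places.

Var(ȳ_str) = Σ Wₕ²(1−fₕ)sₕ²/nₕ with Wₕ = Nₕ/32220:
  A: (9969/32220)²·(1−337/9969)·625000/337 = 171.54067
  D: (9127/32220)²·(1−1174/9127)·548600/1174 = 32.673501
  E: (13124/32220)²·(1−2595/13124)·888000/2595 = 45.548898
  → Var(ȳ_str) = 249.76307.
Var(ȳ_srs) = (1 − 4106/32220)·1762000/4106 = 374.44158.
deff = 249.76307 / 374.44158 = 0.6670.

0.6670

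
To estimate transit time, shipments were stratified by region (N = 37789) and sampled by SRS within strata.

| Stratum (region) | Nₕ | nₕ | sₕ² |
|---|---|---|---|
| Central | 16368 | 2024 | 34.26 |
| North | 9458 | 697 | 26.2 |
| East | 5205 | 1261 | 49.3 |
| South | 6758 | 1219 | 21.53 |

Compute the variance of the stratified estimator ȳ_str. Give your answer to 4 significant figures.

0.005989

Var(ȳ_str) = Σₕ Wₕ²(1 − fₕ)sₕ²/nₕ with Wₕ = Nₕ/N, N = 37789.
Central: Wₕ = 0.43314192; term = 0.43314192²·(1 − 0.12365591)·34.26/2024 = 0.0027829919.
North: Wₕ = 0.25028447; term = 0.25028447²·(1 − 0.07369423)·26.2/697 = 0.002181176.
East: Wₕ = 0.13773850; term = 0.13773850²·(1 − 0.24226705)·49.3/1261 = 5.6202893 × 10^-4.
South: Wₕ = 0.17883511; term = 0.17883511²·(1 − 0.18037881)·21.53/1219 = 4.6297664 × 10^-4.
Sum = 0.0059891735.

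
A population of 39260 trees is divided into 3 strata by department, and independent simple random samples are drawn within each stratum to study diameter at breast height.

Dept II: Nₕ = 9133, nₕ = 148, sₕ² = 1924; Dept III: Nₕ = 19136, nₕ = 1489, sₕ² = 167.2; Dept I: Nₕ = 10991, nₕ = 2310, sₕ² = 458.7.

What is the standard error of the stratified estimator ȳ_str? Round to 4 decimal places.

Var(ȳ_str) = Σₕ Wₕ²(1 − fₕ)sₕ²/nₕ with Wₕ = Nₕ/N, N = 39260.
Dept II: Wₕ = 0.23262863; term = 0.23262863²·(1 − 0.01620497)·1924/148 = 0.69210869.
Dept III: Wₕ = 0.48741722; term = 0.48741722²·(1 − 0.07781145)·167.2/1489 = 0.024601582.
Dept I: Wₕ = 0.27995415; term = 0.27995415²·(1 − 0.21017196)·458.7/2310 = 0.012292016.
Sum = 0.72900229.
SE = √(0.72900229) = 0.8538.

0.8538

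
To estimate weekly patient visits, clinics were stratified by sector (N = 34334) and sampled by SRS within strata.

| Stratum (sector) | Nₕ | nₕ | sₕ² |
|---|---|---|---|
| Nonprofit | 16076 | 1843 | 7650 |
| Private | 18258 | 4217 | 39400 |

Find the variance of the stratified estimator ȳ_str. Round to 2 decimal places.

Var(ȳ_str) = Σₕ Wₕ²(1 − fₕ)sₕ²/nₕ with Wₕ = Nₕ/N, N = 34334.
Nonprofit: Wₕ = 0.46822392; term = 0.46822392²·(1 − 0.11464295)·7650/1843 = 0.80567844.
Private: Wₕ = 0.53177608; term = 0.53177608²·(1 − 0.23096725)·39400/4217 = 2.031866.
Sum = 2.8375444.

2.84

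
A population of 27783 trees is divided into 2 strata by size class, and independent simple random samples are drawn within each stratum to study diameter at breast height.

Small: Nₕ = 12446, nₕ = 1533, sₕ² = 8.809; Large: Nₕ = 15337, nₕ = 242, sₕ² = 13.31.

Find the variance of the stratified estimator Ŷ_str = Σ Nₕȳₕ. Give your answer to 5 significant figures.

Var(Ŷ_str) = Σₕ Nₕ²(1 − fₕ)sₕ²/nₕ.
Small: 12446²·(1 − 1533/12446)·8.809/1533 = 780473.94.
Large: 15337²·(1 − 242/15337)·13.31/242 = 1.2733161 × 10^7.
Sum = 1.3513635 × 10^7.

1.3514 × 10^7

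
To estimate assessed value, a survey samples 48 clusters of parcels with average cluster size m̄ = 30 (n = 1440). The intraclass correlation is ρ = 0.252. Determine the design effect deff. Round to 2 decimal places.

deff = 1 + (30 − 1)·0.252 = 1 + 7.308 = 8.308.

8.31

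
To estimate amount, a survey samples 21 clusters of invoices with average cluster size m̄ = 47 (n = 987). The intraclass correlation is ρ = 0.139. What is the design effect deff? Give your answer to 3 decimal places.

deff = 1 + (47 − 1)·0.139 = 1 + 6.394 = 7.394.

7.394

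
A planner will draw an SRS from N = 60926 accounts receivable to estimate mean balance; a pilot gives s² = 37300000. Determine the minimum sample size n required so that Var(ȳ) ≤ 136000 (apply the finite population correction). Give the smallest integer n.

Without fpc, n₀ = s²/D = 37300000/136000 = 274.2647.
With fpc, (1 − n/N)·s²/n ≤ D requires n ≥ n₀/(1 + n₀/N) = 274.2647/(1 + 274.2647/60926) = 273.0356.
Rounding up, n = 274.

274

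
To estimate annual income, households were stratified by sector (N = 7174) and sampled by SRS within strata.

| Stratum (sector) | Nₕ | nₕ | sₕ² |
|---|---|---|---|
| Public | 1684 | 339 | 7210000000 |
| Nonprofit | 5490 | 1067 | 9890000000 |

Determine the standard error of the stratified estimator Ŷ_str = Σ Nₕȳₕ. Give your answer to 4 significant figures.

1.653 × 10^7

Var(Ŷ_str) = Σₕ Nₕ²(1 − fₕ)sₕ²/nₕ.
Public: 1684²·(1 − 339/1684)·7210000000/339 = 4.8172583 × 10^13.
Nonprofit: 5490²·(1 − 1067/5490)·9890000000/1067 = 2.2507184 × 10^14.
Sum = 2.7324442 × 10^14.
SE = √(2.7324442 × 10^14) = 1.653 × 10^7.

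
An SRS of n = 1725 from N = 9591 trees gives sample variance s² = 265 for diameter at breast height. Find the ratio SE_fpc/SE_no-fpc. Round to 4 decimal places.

f = n/N = 1725/9591 = 0.17985612.
SE_no-fpc = √(s²/n) = 0.39194794; SE_fpc = √((1−f)s²/n) = 0.35495509.
Ratio = √(1−f) = 0.90561796.

0.9056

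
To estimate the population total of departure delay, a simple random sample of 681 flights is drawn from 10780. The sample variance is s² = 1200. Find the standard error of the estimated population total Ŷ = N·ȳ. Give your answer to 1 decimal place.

13850.5

Var(Ŷ) = N²·Var(ȳ) = N²·(1 − n/N)·s²/n.
f = 681/10780 = 0.06317254; Var(ȳ) = 0.93682746·1200/681 = 1.6507973.
Var(Ŷ) = 10780² · 1.6507973 = 1.9183651 × 10^8.
SE(Ŷ) = √(1.9183651 × 10^8) = 13850.5.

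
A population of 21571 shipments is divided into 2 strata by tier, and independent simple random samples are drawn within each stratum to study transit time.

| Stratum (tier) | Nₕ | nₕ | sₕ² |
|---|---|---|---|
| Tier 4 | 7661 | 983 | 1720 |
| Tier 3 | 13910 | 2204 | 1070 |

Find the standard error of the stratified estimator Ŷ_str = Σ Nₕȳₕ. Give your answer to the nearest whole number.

Var(Ŷ_str) = Σₕ Nₕ²(1 − fₕ)sₕ²/nₕ.
Tier 4: 7661²·(1 − 983/7661)·1720/983 = 8.9517265 × 10^7.
Tier 3: 13910²·(1 − 2204/13910)·1070/2204 = 7.9051085 × 10^7.
Sum = 1.6856835 × 10^8.
SE = √(1.6856835 × 10^8) = 12983.

12983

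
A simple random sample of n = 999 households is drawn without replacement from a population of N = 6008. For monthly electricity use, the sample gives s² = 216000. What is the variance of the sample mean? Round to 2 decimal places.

180.26

Under SRS without replacement, Var(ȳ) = (1 − f)·s²/n with f = n/N = 999/6008 = 0.16627830.
Var(ȳ) = (1 − 0.16627830)·216000/999 = 0.83372170·216.21622 = 180.26415.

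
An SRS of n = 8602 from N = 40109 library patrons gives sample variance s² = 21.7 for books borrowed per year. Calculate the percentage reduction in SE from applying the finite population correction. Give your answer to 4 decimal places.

f = n/N = 8602/40109 = 0.21446558.
SE_no-fpc = √(s²/n) = 0.05022618; SE_fpc = √((1−f)s²/n) = 0.044515654.
Ratio = √(1−f) = 0.88630380. Reduction = 100·(1 − 0.88630380) = 11.3696%.

11.3696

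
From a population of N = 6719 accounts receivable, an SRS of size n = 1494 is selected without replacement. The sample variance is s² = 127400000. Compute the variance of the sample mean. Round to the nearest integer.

Under SRS without replacement, Var(ȳ) = (1 − f)·s²/n with f = n/N = 1494/6719 = 0.22235452.
Var(ȳ) = (1 − 0.22235452)·127400000/1494 = 0.77764548·85274.431 = 66313.276.

66313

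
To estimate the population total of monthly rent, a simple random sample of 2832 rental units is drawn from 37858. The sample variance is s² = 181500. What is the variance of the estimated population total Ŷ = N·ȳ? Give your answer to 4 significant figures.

Var(Ŷ) = N²·Var(ȳ) = N²·(1 − n/N)·s²/n.
f = 2832/37858 = 0.07480585; Var(ȳ) = 0.92519415·181500/2832 = 59.294752.
Var(Ŷ) = 37858² · 59.294752 = 8.4982909 × 10^10.

8.498 × 10^10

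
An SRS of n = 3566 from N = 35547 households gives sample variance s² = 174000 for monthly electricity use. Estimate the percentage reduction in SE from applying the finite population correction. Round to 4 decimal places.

5.1484

f = n/N = 3566/35547 = 0.10031789.
SE_no-fpc = √(s²/n) = 6.9852822; SE_fpc = √((1−f)s²/n) = 6.6256501.
Ratio = √(1−f) = 0.94851574. Reduction = 100·(1 − 0.94851574) = 5.1484%.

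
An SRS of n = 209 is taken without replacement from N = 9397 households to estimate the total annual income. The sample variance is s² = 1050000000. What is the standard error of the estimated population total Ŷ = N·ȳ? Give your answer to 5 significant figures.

2.0827 × 10^7

Var(Ŷ) = N²·Var(ȳ) = N²·(1 − n/N)·s²/n.
f = 209/9397 = 0.02224114; Var(ȳ) = 0.97775886·1050000000/209 = 4.9121857 × 10^6.
Var(Ŷ) = 9397² · (4.9121857 × 10^6) = 4.3376373 × 10^14.
SE(Ŷ) = √(4.3376373 × 10^14) = 2.0827 × 10^7.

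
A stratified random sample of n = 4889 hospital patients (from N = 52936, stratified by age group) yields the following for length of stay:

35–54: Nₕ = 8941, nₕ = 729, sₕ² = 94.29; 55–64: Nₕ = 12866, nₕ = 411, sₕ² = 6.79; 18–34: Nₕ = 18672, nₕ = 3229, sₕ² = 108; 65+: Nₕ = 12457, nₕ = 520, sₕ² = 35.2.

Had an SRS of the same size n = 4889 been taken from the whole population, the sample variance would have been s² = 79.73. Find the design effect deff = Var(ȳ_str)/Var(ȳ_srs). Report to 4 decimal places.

Var(ȳ_str) = Σ Wₕ²(1−fₕ)sₕ²/nₕ with Wₕ = Nₕ/52936:
  35–54: (8941/52936)²·(1−729/8941)·94.29/729 = 0.0033889948
  55–64: (12866/52936)²·(1−411/12866)·6.79/411 = 9.4474149 × 10^-4
  18–34: (18672/52936)²·(1−3229/18672)·108/3229 = 0.0034417235
  65+: (12457/52936)²·(1−520/12457)·35.2/520 = 0.0035920778
  → Var(ȳ_str) = 0.011367538.
Var(ȳ_srs) = (1 − 4889/52936)·79.73/4889 = 0.01480188.
deff = 0.011367538 / 0.01480188 = 0.7680.

0.7680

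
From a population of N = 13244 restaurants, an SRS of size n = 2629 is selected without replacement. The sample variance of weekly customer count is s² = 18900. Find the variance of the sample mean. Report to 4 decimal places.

5.7620

Under SRS without replacement, Var(ȳ) = (1 − f)·s²/n with f = n/N = 2629/13244 = 0.19850498.
Var(ȳ) = (1 − 0.19850498)·18900/2629 = 0.80149502·7.1890453 = 5.761984.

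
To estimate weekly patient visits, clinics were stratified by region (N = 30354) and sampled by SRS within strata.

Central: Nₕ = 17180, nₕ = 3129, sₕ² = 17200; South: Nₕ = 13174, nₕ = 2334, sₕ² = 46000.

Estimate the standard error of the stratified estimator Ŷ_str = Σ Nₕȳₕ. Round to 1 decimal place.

Var(Ŷ_str) = Σₕ Nₕ²(1 − fₕ)sₕ²/nₕ.
Central: 17180²·(1 − 3129/17180)·17200/3129 = 1.3269461 × 10^9.
South: 13174²·(1 − 2334/13174)·46000/2334 = 2.8145173 × 10^9.
Sum = 4.1414634 × 10^9.
SE = √(4.1414634 × 10^9) = 64354.2.

64354.2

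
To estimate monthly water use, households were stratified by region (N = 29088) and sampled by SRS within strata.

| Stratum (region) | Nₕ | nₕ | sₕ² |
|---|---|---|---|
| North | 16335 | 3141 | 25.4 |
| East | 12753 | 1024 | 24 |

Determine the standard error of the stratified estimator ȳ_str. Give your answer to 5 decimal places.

Var(ȳ_str) = Σₕ Wₕ²(1 − fₕ)sₕ²/nₕ with Wₕ = Nₕ/N, N = 29088.
North: Wₕ = 0.56157178; term = 0.56157178²·(1 − 0.19228650)·25.4/3141 = 0.0020598409.
East: Wₕ = 0.43842822; term = 0.43842822²·(1 − 0.08029483)·24/1024 = 0.0041434004.
Sum = 0.0062032413.
SE = √(0.0062032413) = 0.07876.

0.07876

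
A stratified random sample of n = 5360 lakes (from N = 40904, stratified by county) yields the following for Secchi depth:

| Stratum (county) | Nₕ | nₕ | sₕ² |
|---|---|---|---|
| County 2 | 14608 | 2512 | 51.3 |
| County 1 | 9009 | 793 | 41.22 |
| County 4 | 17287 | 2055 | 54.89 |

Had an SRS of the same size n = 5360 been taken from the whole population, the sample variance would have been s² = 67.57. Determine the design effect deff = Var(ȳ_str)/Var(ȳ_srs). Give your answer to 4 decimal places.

Var(ȳ_str) = Σ Wₕ²(1−fₕ)sₕ²/nₕ with Wₕ = Nₕ/40904:
  County 2: (14608/40904)²·(1−2512/14608)·51.3/2512 = 0.0021567445
  County 1: (9009/40904)²·(1−793/9009)·41.22/793 = 0.0022995362
  County 4: (17287/40904)²·(1−2055/17287)·54.89/2055 = 0.0042036486
  → Var(ȳ_str) = 0.0086599293.
Var(ȳ_srs) = (1 − 5360/40904)·67.57/5360 = 0.010954427.
deff = 0.0086599293 / 0.010954427 = 0.7905.

0.7905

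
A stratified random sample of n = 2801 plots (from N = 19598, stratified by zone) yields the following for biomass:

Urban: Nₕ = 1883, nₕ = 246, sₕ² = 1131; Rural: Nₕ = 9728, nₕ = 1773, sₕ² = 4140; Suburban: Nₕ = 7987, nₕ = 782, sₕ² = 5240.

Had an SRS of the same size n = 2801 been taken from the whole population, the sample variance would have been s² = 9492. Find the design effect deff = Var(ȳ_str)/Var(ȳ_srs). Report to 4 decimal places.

Var(ȳ_str) = Σ Wₕ²(1−fₕ)sₕ²/nₕ with Wₕ = Nₕ/19598:
  Urban: (1883/19598)²·(1−246/1883)·1131/246 = 0.036898014
  Rural: (9728/19598)²·(1−1773/9728)·4140/1773 = 0.4704699
  Suburban: (7987/19598)²·(1−782/7987)·5240/782 = 1.0039653
  → Var(ȳ_str) = 1.5113332.
Var(ȳ_srs) = (1 − 2801/19598)·9492/2801 = 2.9044546.
deff = 1.5113332 / 2.9044546 = 0.5204.

0.5204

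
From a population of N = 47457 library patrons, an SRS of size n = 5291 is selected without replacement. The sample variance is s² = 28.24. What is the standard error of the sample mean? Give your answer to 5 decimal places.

Under SRS without replacement, Var(ȳ) = (1 − f)·s²/n with f = n/N = 5291/47457 = 0.11149040.
Var(ȳ) = (1 − 0.11149040)·28.24/5291 = 0.88850960·0.0053373653 = 0.0047423003.
SE(ȳ) = √(0.0047423003) = 0.06886.

0.06886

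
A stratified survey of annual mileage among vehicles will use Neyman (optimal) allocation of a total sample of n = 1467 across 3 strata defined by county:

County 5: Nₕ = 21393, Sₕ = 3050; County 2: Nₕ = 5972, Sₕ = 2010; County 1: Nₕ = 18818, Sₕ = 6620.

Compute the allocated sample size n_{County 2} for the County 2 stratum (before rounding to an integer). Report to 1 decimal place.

Neyman allocation: nₕ = n·NₕSₕ / Σⱼ NⱼSⱼ.
Σ NⱼSⱼ = 21393·3050 + 5972·2010 + 18818·6620 = 2.0182753 × 10^8.
n_{County 2} = 1467·5972·2010 / (2.0182753 × 10^8) = 87.3.

87.3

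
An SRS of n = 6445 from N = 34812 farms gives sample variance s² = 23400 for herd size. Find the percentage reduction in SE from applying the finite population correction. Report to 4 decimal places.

f = n/N = 6445/34812 = 0.18513731.
SE_no-fpc = √(s²/n) = 1.9054452; SE_fpc = √((1−f)s²/n) = 1.7200405.
Ratio = √(1−f) = 0.90269745. Reduction = 100·(1 − 0.90269745) = 9.7303%.

9.7303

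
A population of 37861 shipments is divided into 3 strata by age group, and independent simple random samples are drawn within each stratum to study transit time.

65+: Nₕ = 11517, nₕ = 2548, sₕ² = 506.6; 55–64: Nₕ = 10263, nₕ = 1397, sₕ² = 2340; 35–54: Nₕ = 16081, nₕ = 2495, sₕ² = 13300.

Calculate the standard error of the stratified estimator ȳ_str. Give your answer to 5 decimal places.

Var(ȳ_str) = Σₕ Wₕ²(1 − fₕ)sₕ²/nₕ with Wₕ = Nₕ/N, N = 37861.
65+: Wₕ = 0.30419165; term = 0.30419165²·(1 − 0.22123817)·506.6/2548 = 0.014327321.
55–64: Wₕ = 0.27107049; term = 0.27107049²·(1 − 0.13612004)·2340/1397 = 0.10632548.
35–54: Wₕ = 0.42473786; term = 0.42473786²·(1 − 0.15515204)·13300/2495 = 0.81245926.
Sum = 0.93311206.
SE = √(0.93311206) = 0.96598.

0.96598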